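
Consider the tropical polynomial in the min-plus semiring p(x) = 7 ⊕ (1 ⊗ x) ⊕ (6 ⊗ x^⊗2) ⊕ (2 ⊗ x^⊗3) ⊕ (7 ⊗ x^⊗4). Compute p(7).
p(7) = 7

A tropical monomial a ⊗ x^⊗i evaluates to a + i · x. Evaluating each term at x = 7:
  Term 0 contributes 7 + 0 · 7 = 7
  Term 1 contributes 1 + 1 · 7 = 8
  Term 2 contributes 6 + 2 · 7 = 20
  Term 3 contributes 2 + 3 · 7 = 23
  Term 4 contributes 7 + 4 · 7 = 35
p(7) = ⊕ of these = min[7, 8, 20, 23, 35] = 7.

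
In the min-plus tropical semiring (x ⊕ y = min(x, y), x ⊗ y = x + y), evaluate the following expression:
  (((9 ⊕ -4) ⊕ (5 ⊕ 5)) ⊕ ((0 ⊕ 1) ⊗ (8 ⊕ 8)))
(((9 ⊕ -4) ⊕ (5 ⊕ 5)) ⊕ ((0 ⊕ 1) ⊗ (8 ⊕ 8))) = -4

Expand innermost to outermost. Recall ⊕ takes the minimum of its arguments and ⊗ takes their sum. Working out the expression (((9 ⊕ -4) ⊕ (5 ⊕ 5)) ⊕ ((0 ⊕ 1) ⊗ (8 ⊕ 8))) gives -4.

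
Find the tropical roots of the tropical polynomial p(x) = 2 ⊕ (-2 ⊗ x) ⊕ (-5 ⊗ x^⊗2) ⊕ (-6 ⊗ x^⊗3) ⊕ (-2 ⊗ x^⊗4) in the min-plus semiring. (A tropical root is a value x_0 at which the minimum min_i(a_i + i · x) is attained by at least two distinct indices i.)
Roots: {-4, 1, 3, 4}

Each tropical root is a break point of the lower envelope of the lines y = a_i + i · x (there are 5 lines, with slopes 0, 1, ..., 4). Only the lines that attain the minimum somewhere contribute to roots; other lines are dominated. Here the surviving (envelope) indices are i = 4, i = 3, i = 2, i = 1, i = 0.
Intersections between consecutive envelope lines give the roots: for adjacent envelope indices i < j the intersection is x = (a_i − a_j) / (j − i). Reading off the sorted break points: {-4, 1, 3, 4}.
Verification: at each break x_0, at least two indices attain the minimum of min_i(a_i + i · x_0).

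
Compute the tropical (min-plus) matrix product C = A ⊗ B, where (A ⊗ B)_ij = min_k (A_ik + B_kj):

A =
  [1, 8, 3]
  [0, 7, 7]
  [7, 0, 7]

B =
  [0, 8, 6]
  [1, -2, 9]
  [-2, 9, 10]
A ⊗ B =
  [1, 6, 7]
  [0, 5, 6]
  [1, -2, 9]

Apply the min-plus product entry-by-entry:
  C[0][0] = min over k of (A[0][0] + B[0][0] = 1 + 0 = 1, A[0][1] + B[1][0] = 8 + 1 = 9, A[0][2] + B[2][0] = 3 + -2 = 1) = 1 (attained at k = 0)
  C[0][1] = min over k of (A[0][0] + B[0][1] = 1 + 8 = 9, A[0][1] + B[1][1] = 8 + -2 = 6, A[0][2] + B[2][1] = 3 + 9 = 12) = 6 (attained at k = 1)
  C[0][2] = min over k of (A[0][0] + B[0][2] = 1 + 6 = 7, A[0][1] + B[1][2] = 8 + 9 = 17, A[0][2] + B[2][2] = 3 + 10 = 13) = 7 (attained at k = 0)
  C[1][0] = min over k of (A[1][0] + B[0][0] = 0 + 0 = 0, A[1][1] + B[1][0] = 7 + 1 = 8, A[1][2] + B[2][0] = 7 + -2 = 5) = 0 (attained at k = 0)
  C[1][1] = min over k of (A[1][0] + B[0][1] = 0 + 8 = 8, A[1][1] + B[1][1] = 7 + -2 = 5, A[1][2] + B[2][1] = 7 + 9 = 16) = 5 (attained at k = 1)
  C[1][2] = min over k of (A[1][0] + B[0][2] = 0 + 6 = 6, A[1][1] + B[1][2] = 7 + 9 = 16, A[1][2] + B[2][2] = 7 + 10 = 17) = 6 (attained at k = 0)
  C[2][0] = min over k of (A[2][0] + B[0][0] = 7 + 0 = 7, A[2][1] + B[1][0] = 0 + 1 = 1, A[2][2] + B[2][0] = 7 + -2 = 5) = 1 (attained at k = 1)
  C[2][1] = min over k of (A[2][0] + B[0][1] = 7 + 8 = 15, A[2][1] + B[1][1] = 0 + -2 = -2, A[2][2] + B[2][1] = 7 + 9 = 16) = -2 (attained at k = 1)
  C[2][2] = min over k of (A[2][0] + B[0][2] = 7 + 6 = 13, A[2][1] + B[1][2] = 0 + 9 = 9, A[2][2] + B[2][2] = 7 + 10 = 17) = 9 (attained at k = 1)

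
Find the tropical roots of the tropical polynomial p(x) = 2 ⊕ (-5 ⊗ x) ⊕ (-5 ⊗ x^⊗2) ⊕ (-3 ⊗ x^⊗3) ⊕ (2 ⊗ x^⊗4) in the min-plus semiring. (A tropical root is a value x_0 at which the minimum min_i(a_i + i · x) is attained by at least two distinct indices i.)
Roots: {-5, -2, 0, 7}

Each tropical root is a break point of the lower envelope of the lines y = a_i + i · x (there are 5 lines, with slopes 0, 1, ..., 4). Only the lines that attain the minimum somewhere contribute to roots; other lines are dominated. Here the surviving (envelope) indices are i = 4, i = 3, i = 2, i = 1, i = 0.
Intersections between consecutive envelope lines give the roots: for adjacent envelope indices i < j the intersection is x = (a_i − a_j) / (j − i). Reading off the sorted break points: {-5, -2, 0, 7}.
Verification: at each break x_0, at least two indices attain the minimum of min_i(a_i + i · x_0).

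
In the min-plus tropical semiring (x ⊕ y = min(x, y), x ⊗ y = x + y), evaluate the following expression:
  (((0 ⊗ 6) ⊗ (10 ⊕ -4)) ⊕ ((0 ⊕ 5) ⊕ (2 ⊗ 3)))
(((0 ⊗ 6) ⊗ (10 ⊕ -4)) ⊕ ((0 ⊕ 5) ⊕ (2 ⊗ 3))) = 0

Expand innermost to outermost. Recall ⊕ takes the minimum of its arguments and ⊗ takes their sum. Working out the expression (((0 ⊗ 6) ⊗ (10 ⊕ -4)) ⊕ ((0 ⊕ 5) ⊕ (2 ⊗ 3))) gives 0.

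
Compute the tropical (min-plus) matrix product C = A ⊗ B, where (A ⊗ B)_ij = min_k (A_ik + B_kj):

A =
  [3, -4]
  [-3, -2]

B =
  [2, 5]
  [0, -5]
A ⊗ B =
  [-4, -9]
  [-2, -7]

Apply the min-plus product entry-by-entry:
  C[0][0] = min over k of (A[0][0] + B[0][0] = 3 + 2 = 5, A[0][1] + B[1][0] = -4 + 0 = -4) = -4 (attained at k = 1)
  C[0][1] = min over k of (A[0][0] + B[0][1] = 3 + 5 = 8, A[0][1] + B[1][1] = -4 + -5 = -9) = -9 (attained at k = 1)
  C[1][0] = min over k of (A[1][0] + B[0][0] = -3 + 2 = -1, A[1][1] + B[1][0] = -2 + 0 = -2) = -2 (attained at k = 1)
  C[1][1] = min over k of (A[1][0] + B[0][1] = -3 + 5 = 2, A[1][1] + B[1][1] = -2 + -5 = -7) = -7 (attained at k = 1)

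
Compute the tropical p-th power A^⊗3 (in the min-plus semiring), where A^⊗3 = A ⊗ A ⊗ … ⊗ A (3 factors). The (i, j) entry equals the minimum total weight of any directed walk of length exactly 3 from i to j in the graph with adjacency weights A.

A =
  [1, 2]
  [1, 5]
A^⊗3 =
  [3, 4]
  [3, 4]

Each entry (A^⊗3)_ij equals the minimum over all length-3 walks i = v_0 → v_1 → … → v_3 = j of Σ_t A[v_t][v_{t+1}]. For example, for (i, j) = (0, 1) we minimise over 4 possible intermediate vertex sequences; the minimum is 4, attained along the walk 0 → 0 → 0 → 1.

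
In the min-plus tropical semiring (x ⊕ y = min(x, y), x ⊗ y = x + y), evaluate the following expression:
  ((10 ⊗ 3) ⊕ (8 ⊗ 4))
((10 ⊗ 3) ⊕ (8 ⊗ 4)) = 12

Expand innermost to outermost. Recall ⊕ takes the minimum of its arguments and ⊗ takes their sum. Working out the expression ((10 ⊗ 3) ⊕ (8 ⊗ 4)) gives 12.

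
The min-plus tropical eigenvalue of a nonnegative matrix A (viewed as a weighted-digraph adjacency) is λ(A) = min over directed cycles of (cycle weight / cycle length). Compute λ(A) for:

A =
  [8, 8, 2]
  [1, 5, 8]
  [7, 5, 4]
λ(A) = 8/3

Enumerate directed cycles and compute their means (weight / length). Sample:
  cycle 0 → 0: weight = 8, length = 1, mean = 8/1 ≈ 8.000
  cycle 1 → 1: weight = 5, length = 1, mean = 5/1 ≈ 5.000
  cycle 2 → 2: weight = 4, length = 1, mean = 4/1 ≈ 4.000
  cycle 0 → 1 → 0: weight = 9, length = 2, mean = 9/2 ≈ 4.500
  cycle 0 → 2 → 0: weight = 9, length = 2, mean = 9/2 ≈ 4.500
  cycle 1 → 0 → 1: weight = 9, length = 2, mean = 9/2 ≈ 4.500
Minimum mean = 2.667, attained e.g. along the cycle 0 → 2 → 1 → 0 with weight 8 and length 3. So λ(A) = 8/3 = 8/3.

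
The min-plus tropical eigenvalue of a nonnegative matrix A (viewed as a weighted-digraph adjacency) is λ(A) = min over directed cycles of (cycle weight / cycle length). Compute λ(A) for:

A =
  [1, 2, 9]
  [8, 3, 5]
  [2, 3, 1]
λ(A) = 1

Enumerate directed cycles and compute their means (weight / length). Sample:
  cycle 0 → 0: weight = 1, length = 1, mean = 1/1 ≈ 1.000
  cycle 1 → 1: weight = 3, length = 1, mean = 3/1 ≈ 3.000
  cycle 2 → 2: weight = 1, length = 1, mean = 1/1 ≈ 1.000
  cycle 0 → 1 → 0: weight = 10, length = 2, mean = 10/2 ≈ 5.000
  cycle 0 → 2 → 0: weight = 11, length = 2, mean = 11/2 ≈ 5.500
  cycle 1 → 0 → 1: weight = 10, length = 2, mean = 10/2 ≈ 5.000
Minimum mean = 1.000, attained e.g. along the cycle 0 → 0 with weight 1 and length 1. So λ(A) = 1/1 = 1.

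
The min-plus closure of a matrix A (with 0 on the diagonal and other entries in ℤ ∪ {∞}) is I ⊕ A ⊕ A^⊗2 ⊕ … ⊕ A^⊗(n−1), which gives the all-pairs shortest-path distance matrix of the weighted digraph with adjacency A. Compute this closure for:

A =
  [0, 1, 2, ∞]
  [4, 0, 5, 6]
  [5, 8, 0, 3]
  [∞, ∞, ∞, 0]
Closure =
  [0, 1, 2, 5]
  [4, 0, 5, 6]
  [5, 6, 0, 3]
  [∞, ∞, ∞, 0]

This is the Floyd-Warshall all-pairs shortest-path computation. For each intermediate vertex k = 0, 1, …, 3, update dist[i][j] ← min(dist[i][j], dist[i][k] + dist[k][j]). The final matrix gives, for each (i, j), the minimum total weight of any directed path from i to j (possibly empty when i = j).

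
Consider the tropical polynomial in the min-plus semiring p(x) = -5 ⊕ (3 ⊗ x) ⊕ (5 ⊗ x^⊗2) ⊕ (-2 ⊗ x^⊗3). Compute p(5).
p(5) = -5

A tropical monomial a ⊗ x^⊗i evaluates to a + i · x. Evaluating each term at x = 5:
  Term 0 contributes -5 + 0 · 5 = -5
  Term 1 contributes 3 + 1 · 5 = 8
  Term 2 contributes 5 + 2 · 5 = 15
  Term 3 contributes -2 + 3 · 5 = 13
p(5) = ⊕ of these = min[-5, 8, 15, 13] = -5.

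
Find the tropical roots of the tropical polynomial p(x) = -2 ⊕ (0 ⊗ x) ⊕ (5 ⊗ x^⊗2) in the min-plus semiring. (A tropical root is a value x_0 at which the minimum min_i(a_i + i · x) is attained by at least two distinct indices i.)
Roots: {-5, -2}

Each tropical root is a break point of the lower envelope of the lines y = a_i + i · x (there are 3 lines, with slopes 0, 1, ..., 2). Only the lines that attain the minimum somewhere contribute to roots; other lines are dominated. Here the surviving (envelope) indices are i = 2, i = 1, i = 0.
Intersections between consecutive envelope lines give the roots: for adjacent envelope indices i < j the intersection is x = (a_i − a_j) / (j − i). Reading off the sorted break points: {-5, -2}.
Verification: at each break x_0, at least two indices attain the minimum of min_i(a_i + i · x_0).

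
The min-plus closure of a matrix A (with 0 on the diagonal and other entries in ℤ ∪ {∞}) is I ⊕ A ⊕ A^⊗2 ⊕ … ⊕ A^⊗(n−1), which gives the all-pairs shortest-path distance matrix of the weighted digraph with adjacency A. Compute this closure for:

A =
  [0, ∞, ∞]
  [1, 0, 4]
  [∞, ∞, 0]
Closure =
  [0, ∞, ∞]
  [1, 0, 4]
  [∞, ∞, 0]

This is the Floyd-Warshall all-pairs shortest-path computation. For each intermediate vertex k = 0, 1, …, 2, update dist[i][j] ← min(dist[i][j], dist[i][k] + dist[k][j]). The final matrix gives, for each (i, j), the minimum total weight of any directed path from i to j (possibly empty when i = j).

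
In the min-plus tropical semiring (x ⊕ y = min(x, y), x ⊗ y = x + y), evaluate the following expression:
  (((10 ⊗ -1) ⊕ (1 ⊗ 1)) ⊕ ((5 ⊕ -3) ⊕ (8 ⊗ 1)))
(((10 ⊗ -1) ⊕ (1 ⊗ 1)) ⊕ ((5 ⊕ -3) ⊕ (8 ⊗ 1))) = -3

Expand innermost to outermost. Recall ⊕ takes the minimum of its arguments and ⊗ takes their sum. Working out the expression (((10 ⊗ -1) ⊕ (1 ⊗ 1)) ⊕ ((5 ⊕ -3) ⊕ (8 ⊗ 1))) gives -3.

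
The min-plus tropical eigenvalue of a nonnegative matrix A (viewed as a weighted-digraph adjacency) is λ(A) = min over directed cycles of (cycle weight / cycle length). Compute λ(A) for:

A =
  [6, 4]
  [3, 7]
λ(A) = 7/2

Enumerate directed cycles and compute their means (weight / length). Sample:
  cycle 0 → 0: weight = 6, length = 1, mean = 6/1 ≈ 6.000
  cycle 1 → 1: weight = 7, length = 1, mean = 7/1 ≈ 7.000
  cycle 0 → 1 → 0: weight = 7, length = 2, mean = 7/2 ≈ 3.500
  cycle 1 → 0 → 1: weight = 7, length = 2, mean = 7/2 ≈ 3.500
Minimum mean = 3.500, attained e.g. along the cycle 0 → 1 → 0 with weight 7 and length 2. So λ(A) = 7/2 = 7/2.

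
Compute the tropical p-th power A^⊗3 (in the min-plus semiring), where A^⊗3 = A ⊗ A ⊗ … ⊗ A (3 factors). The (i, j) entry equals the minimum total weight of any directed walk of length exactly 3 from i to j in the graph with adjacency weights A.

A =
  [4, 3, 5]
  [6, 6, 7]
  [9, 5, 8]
A^⊗3 =
  [12, 11, 13]
  [14, 13, 15]
  [15, 14, 16]

Each entry (A^⊗3)_ij equals the minimum over all length-3 walks i = v_0 → v_1 → … → v_3 = j of Σ_t A[v_t][v_{t+1}]. For example, for (i, j) = (0, 2) we minimise over 9 possible intermediate vertex sequences; the minimum is 13, attained along the walk 0 → 0 → 0 → 2.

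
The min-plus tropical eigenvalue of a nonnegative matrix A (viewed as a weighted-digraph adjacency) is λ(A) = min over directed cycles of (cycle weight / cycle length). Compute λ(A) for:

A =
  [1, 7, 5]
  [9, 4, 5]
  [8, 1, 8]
λ(A) = 1

Enumerate directed cycles and compute their means (weight / length). Sample:
  cycle 0 → 0: weight = 1, length = 1, mean = 1/1 ≈ 1.000
  cycle 1 → 1: weight = 4, length = 1, mean = 4/1 ≈ 4.000
  cycle 2 → 2: weight = 8, length = 1, mean = 8/1 ≈ 8.000
  cycle 0 → 1 → 0: weight = 16, length = 2, mean = 16/2 ≈ 8.000
  cycle 0 → 2 → 0: weight = 13, length = 2, mean = 13/2 ≈ 6.500
  cycle 1 → 0 → 1: weight = 16, length = 2, mean = 16/2 ≈ 8.000
Minimum mean = 1.000, attained e.g. along the cycle 0 → 0 with weight 1 and length 1. So λ(A) = 1/1 = 1.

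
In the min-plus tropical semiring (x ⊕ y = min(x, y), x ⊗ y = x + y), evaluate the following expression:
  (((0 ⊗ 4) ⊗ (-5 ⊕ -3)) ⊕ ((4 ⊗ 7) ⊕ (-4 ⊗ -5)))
(((0 ⊗ 4) ⊗ (-5 ⊕ -3)) ⊕ ((4 ⊗ 7) ⊕ (-4 ⊗ -5))) = -9

Expand innermost to outermost. Recall ⊕ takes the minimum of its arguments and ⊗ takes their sum. Working out the expression (((0 ⊗ 4) ⊗ (-5 ⊕ -3)) ⊕ ((4 ⊗ 7) ⊕ (-4 ⊗ -5))) gives -9.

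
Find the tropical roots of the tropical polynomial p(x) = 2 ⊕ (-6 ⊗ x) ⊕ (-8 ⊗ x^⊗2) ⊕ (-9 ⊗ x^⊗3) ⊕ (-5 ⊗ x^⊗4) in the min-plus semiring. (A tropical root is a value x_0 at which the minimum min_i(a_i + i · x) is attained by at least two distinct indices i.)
Roots: {-4, 1, 2, 8}

Each tropical root is a break point of the lower envelope of the lines y = a_i + i · x (there are 5 lines, with slopes 0, 1, ..., 4). Only the lines that attain the minimum somewhere contribute to roots; other lines are dominated. Here the surviving (envelope) indices are i = 4, i = 3, i = 2, i = 1, i = 0.
Intersections between consecutive envelope lines give the roots: for adjacent envelope indices i < j the intersection is x = (a_i − a_j) / (j − i). Reading off the sorted break points: {-4, 1, 2, 8}.
Verification: at each break x_0, at least two indices attain the minimum of min_i(a_i + i · x_0).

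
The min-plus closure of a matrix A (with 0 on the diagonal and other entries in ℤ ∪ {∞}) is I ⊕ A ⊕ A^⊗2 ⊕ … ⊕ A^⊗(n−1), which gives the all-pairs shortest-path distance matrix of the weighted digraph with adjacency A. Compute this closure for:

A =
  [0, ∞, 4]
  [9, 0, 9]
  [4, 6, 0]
Closure =
  [0, 10, 4]
  [9, 0, 9]
  [4, 6, 0]

This is the Floyd-Warshall all-pairs shortest-path computation. For each intermediate vertex k = 0, 1, …, 2, update dist[i][j] ← min(dist[i][j], dist[i][k] + dist[k][j]). The final matrix gives, for each (i, j), the minimum total weight of any directed path from i to j (possibly empty when i = j).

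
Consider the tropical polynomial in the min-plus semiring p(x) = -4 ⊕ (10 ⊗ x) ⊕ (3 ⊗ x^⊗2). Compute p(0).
p(0) = -4

A tropical monomial a ⊗ x^⊗i evaluates to a + i · x. Evaluating each term at x = 0:
  Term 0 contributes -4 + 0 · 0 = -4
  Term 1 contributes 10 + 1 · 0 = 10
  Term 2 contributes 3 + 2 · 0 = 3
p(0) = ⊕ of these = min[-4, 10, 3] = -4.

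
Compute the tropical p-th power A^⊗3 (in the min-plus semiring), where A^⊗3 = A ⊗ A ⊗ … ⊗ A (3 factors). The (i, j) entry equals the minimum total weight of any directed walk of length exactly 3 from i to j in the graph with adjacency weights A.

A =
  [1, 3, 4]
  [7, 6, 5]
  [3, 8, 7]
A^⊗3 =
  [3, 5, 6]
  [9, 11, 12]
  [5, 7, 8]

Each entry (A^⊗3)_ij equals the minimum over all length-3 walks i = v_0 → v_1 → … → v_3 = j of Σ_t A[v_t][v_{t+1}]. For example, for (i, j) = (0, 2) we minimise over 9 possible intermediate vertex sequences; the minimum is 6, attained along the walk 0 → 0 → 0 → 2.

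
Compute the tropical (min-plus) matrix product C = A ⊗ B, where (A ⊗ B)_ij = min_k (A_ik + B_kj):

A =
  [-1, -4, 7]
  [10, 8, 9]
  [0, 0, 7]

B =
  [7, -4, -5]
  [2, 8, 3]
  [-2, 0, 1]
A ⊗ B =
  [-2, -5, -6]
  [7, 6, 5]
  [2, -4, -5]

Apply the min-plus product entry-by-entry:
  C[0][0] = min over k of (A[0][0] + B[0][0] = -1 + 7 = 6, A[0][1] + B[1][0] = -4 + 2 = -2, A[0][2] + B[2][0] = 7 + -2 = 5) = -2 (attained at k = 1)
  C[0][1] = min over k of (A[0][0] + B[0][1] = -1 + -4 = -5, A[0][1] + B[1][1] = -4 + 8 = 4, A[0][2] + B[2][1] = 7 + 0 = 7) = -5 (attained at k = 0)
  C[0][2] = min over k of (A[0][0] + B[0][2] = -1 + -5 = -6, A[0][1] + B[1][2] = -4 + 3 = -1, A[0][2] + B[2][2] = 7 + 1 = 8) = -6 (attained at k = 0)
  C[1][0] = min over k of (A[1][0] + B[0][0] = 10 + 7 = 17, A[1][1] + B[1][0] = 8 + 2 = 10, A[1][2] + B[2][0] = 9 + -2 = 7) = 7 (attained at k = 2)
  C[1][1] = min over k of (A[1][0] + B[0][1] = 10 + -4 = 6, A[1][1] + B[1][1] = 8 + 8 = 16, A[1][2] + B[2][1] = 9 + 0 = 9) = 6 (attained at k = 0)
  C[1][2] = min over k of (A[1][0] + B[0][2] = 10 + -5 = 5, A[1][1] + B[1][2] = 8 + 3 = 11, A[1][2] + B[2][2] = 9 + 1 = 10) = 5 (attained at k = 0)
  C[2][0] = min over k of (A[2][0] + B[0][0] = 0 + 7 = 7, A[2][1] + B[1][0] = 0 + 2 = 2, A[2][2] + B[2][0] = 7 + -2 = 5) = 2 (attained at k = 1)
  C[2][1] = min over k of (A[2][0] + B[0][1] = 0 + -4 = -4, A[2][1] + B[1][1] = 0 + 8 = 8, A[2][2] + B[2][1] = 7 + 0 = 7) = -4 (attained at k = 0)
  C[2][2] = min over k of (A[2][0] + B[0][2] = 0 + -5 = -5, A[2][1] + B[1][2] = 0 + 3 = 3, A[2][2] + B[2][2] = 7 + 1 = 8) = -5 (attained at k = 0)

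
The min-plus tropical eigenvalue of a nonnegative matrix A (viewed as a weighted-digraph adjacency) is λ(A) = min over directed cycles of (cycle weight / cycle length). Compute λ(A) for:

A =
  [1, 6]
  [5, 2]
λ(A) = 1

Enumerate directed cycles and compute their means (weight / length). Sample:
  cycle 0 → 0: weight = 1, length = 1, mean = 1/1 ≈ 1.000
  cycle 1 → 1: weight = 2, length = 1, mean = 2/1 ≈ 2.000
  cycle 0 → 1 → 0: weight = 11, length = 2, mean = 11/2 ≈ 5.500
  cycle 1 → 0 → 1: weight = 11, length = 2, mean = 11/2 ≈ 5.500
Minimum mean = 1.000, attained e.g. along the cycle 0 → 0 with weight 1 and length 1. So λ(A) = 1/1 = 1.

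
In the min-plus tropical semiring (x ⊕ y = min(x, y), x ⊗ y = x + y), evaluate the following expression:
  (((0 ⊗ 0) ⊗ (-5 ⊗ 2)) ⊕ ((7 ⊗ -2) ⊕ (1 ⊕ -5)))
(((0 ⊗ 0) ⊗ (-5 ⊗ 2)) ⊕ ((7 ⊗ -2) ⊕ (1 ⊕ -5))) = -5

Expand innermost to outermost. Recall ⊕ takes the minimum of its arguments and ⊗ takes their sum. Working out the expression (((0 ⊗ 0) ⊗ (-5 ⊗ 2)) ⊕ ((7 ⊗ -2) ⊕ (1 ⊕ -5))) gives -5.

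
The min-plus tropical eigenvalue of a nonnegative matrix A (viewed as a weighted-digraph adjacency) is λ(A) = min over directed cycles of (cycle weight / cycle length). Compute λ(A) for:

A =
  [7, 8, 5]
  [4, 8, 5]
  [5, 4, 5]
λ(A) = 13/3

Enumerate directed cycles and compute their means (weight / length). Sample:
  cycle 0 → 0: weight = 7, length = 1, mean = 7/1 ≈ 7.000
  cycle 1 → 1: weight = 8, length = 1, mean = 8/1 ≈ 8.000
  cycle 2 → 2: weight = 5, length = 1, mean = 5/1 ≈ 5.000
  cycle 0 → 1 → 0: weight = 12, length = 2, mean = 12/2 ≈ 6.000
  cycle 0 → 2 → 0: weight = 10, length = 2, mean = 10/2 ≈ 5.000
  cycle 1 → 0 → 1: weight = 12, length = 2, mean = 12/2 ≈ 6.000
Minimum mean = 4.333, attained e.g. along the cycle 0 → 2 → 1 → 0 with weight 13 and length 3. So λ(A) = 13/3 = 13/3.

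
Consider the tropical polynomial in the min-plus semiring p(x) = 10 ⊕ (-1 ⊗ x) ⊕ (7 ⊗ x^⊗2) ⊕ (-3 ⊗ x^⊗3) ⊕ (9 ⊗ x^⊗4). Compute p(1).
p(1) = 0

A tropical monomial a ⊗ x^⊗i evaluates to a + i · x. Evaluating each term at x = 1:
  Term 0 contributes 10 + 0 · 1 = 10
  Term 1 contributes -1 + 1 · 1 = 0
  Term 2 contributes 7 + 2 · 1 = 9
  Term 3 contributes -3 + 3 · 1 = 0
  Term 4 contributes 9 + 4 · 1 = 13
p(1) = ⊕ of these = min[10, 0, 9, 0, 13] = 0.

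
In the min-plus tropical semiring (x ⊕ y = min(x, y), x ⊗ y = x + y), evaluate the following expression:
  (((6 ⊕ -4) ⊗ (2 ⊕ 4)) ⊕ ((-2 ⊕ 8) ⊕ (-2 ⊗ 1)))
(((6 ⊕ -4) ⊗ (2 ⊕ 4)) ⊕ ((-2 ⊕ 8) ⊕ (-2 ⊗ 1))) = -2

Expand innermost to outermost. Recall ⊕ takes the minimum of its arguments and ⊗ takes their sum. Working out the expression (((6 ⊕ -4) ⊗ (2 ⊕ 4)) ⊕ ((-2 ⊕ 8) ⊕ (-2 ⊗ 1))) gives -2.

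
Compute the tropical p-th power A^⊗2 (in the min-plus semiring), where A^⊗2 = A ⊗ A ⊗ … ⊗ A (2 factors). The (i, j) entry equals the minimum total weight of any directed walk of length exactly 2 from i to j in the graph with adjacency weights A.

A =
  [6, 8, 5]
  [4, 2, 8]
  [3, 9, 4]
A^⊗2 =
  [8, 10, 9]
  [6, 4, 9]
  [7, 11, 8]

Each entry (A^⊗2)_ij equals the minimum over all length-2 walks i = v_0 → v_1 → … → v_2 = j of Σ_t A[v_t][v_{t+1}]. For example, for (i, j) = (0, 2) we minimise over 3 possible intermediate vertex sequences; the minimum is 9, attained along the walk 0 → 2 → 2.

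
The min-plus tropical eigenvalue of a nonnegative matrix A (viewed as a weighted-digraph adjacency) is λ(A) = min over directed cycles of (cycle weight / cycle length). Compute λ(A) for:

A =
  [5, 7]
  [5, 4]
λ(A) = 4

Enumerate directed cycles and compute their means (weight / length). Sample:
  cycle 0 → 0: weight = 5, length = 1, mean = 5/1 ≈ 5.000
  cycle 1 → 1: weight = 4, length = 1, mean = 4/1 ≈ 4.000
  cycle 0 → 1 → 0: weight = 12, length = 2, mean = 12/2 ≈ 6.000
  cycle 1 → 0 → 1: weight = 12, length = 2, mean = 12/2 ≈ 6.000
Minimum mean = 4.000, attained e.g. along the cycle 1 → 1 with weight 4 and length 1. So λ(A) = 4/1 = 4.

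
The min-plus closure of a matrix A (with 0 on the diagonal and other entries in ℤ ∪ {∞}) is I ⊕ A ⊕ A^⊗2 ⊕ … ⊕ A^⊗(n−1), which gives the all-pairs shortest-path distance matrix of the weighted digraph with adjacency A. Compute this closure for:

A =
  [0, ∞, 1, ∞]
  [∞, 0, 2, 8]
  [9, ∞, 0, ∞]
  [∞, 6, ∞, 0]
Closure =
  [0, ∞, 1, ∞]
  [11, 0, 2, 8]
  [9, ∞, 0, ∞]
  [17, 6, 8, 0]

This is the Floyd-Warshall all-pairs shortest-path computation. For each intermediate vertex k = 0, 1, …, 3, update dist[i][j] ← min(dist[i][j], dist[i][k] + dist[k][j]). The final matrix gives, for each (i, j), the minimum total weight of any directed path from i to j (possibly empty when i = j).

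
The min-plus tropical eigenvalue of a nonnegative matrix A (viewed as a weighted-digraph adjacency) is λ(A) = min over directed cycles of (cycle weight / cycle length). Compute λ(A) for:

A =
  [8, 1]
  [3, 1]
λ(A) = 1

Enumerate directed cycles and compute their means (weight / length). Sample:
  cycle 0 → 0: weight = 8, length = 1, mean = 8/1 ≈ 8.000
  cycle 1 → 1: weight = 1, length = 1, mean = 1/1 ≈ 1.000
  cycle 0 → 1 → 0: weight = 4, length = 2, mean = 4/2 ≈ 2.000
  cycle 1 → 0 → 1: weight = 4, length = 2, mean = 4/2 ≈ 2.000
Minimum mean = 1.000, attained e.g. along the cycle 1 → 1 with weight 1 and length 1. So λ(A) = 1/1 = 1.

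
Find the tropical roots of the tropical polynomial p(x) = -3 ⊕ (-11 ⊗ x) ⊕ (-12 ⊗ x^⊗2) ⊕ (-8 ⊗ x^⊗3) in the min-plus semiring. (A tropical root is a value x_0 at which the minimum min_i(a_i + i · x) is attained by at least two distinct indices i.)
Roots: {-4, 1, 8}

Each tropical root is a break point of the lower envelope of the lines y = a_i + i · x (there are 4 lines, with slopes 0, 1, ..., 3). Only the lines that attain the minimum somewhere contribute to roots; other lines are dominated. Here the surviving (envelope) indices are i = 3, i = 2, i = 1, i = 0.
Intersections between consecutive envelope lines give the roots: for adjacent envelope indices i < j the intersection is x = (a_i − a_j) / (j − i). Reading off the sorted break points: {-4, 1, 8}.
Verification: at each break x_0, at least two indices attain the minimum of min_i(a_i + i · x_0).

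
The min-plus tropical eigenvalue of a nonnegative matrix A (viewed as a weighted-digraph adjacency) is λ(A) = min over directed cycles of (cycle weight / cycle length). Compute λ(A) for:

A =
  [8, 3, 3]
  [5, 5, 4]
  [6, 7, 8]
λ(A) = 4

Enumerate directed cycles and compute their means (weight / length). Sample:
  cycle 0 → 0: weight = 8, length = 1, mean = 8/1 ≈ 8.000
  cycle 1 → 1: weight = 5, length = 1, mean = 5/1 ≈ 5.000
  cycle 2 → 2: weight = 8, length = 1, mean = 8/1 ≈ 8.000
  cycle 0 → 1 → 0: weight = 8, length = 2, mean = 8/2 ≈ 4.000
  cycle 0 → 2 → 0: weight = 9, length = 2, mean = 9/2 ≈ 4.500
  cycle 1 → 0 → 1: weight = 8, length = 2, mean = 8/2 ≈ 4.000
Minimum mean = 4.000, attained e.g. along the cycle 0 → 1 → 0 with weight 8 and length 2. So λ(A) = 8/2 = 4.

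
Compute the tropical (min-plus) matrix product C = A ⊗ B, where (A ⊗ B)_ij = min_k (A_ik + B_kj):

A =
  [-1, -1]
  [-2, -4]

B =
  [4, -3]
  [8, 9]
A ⊗ B =
  [3, -4]
  [2, -5]

Apply the min-plus product entry-by-entry:
  C[0][0] = min over k of (A[0][0] + B[0][0] = -1 + 4 = 3, A[0][1] + B[1][0] = -1 + 8 = 7) = 3 (attained at k = 0)
  C[0][1] = min over k of (A[0][0] + B[0][1] = -1 + -3 = -4, A[0][1] + B[1][1] = -1 + 9 = 8) = -4 (attained at k = 0)
  C[1][0] = min over k of (A[1][0] + B[0][0] = -2 + 4 = 2, A[1][1] + B[1][0] = -4 + 8 = 4) = 2 (attained at k = 0)
  C[1][1] = min over k of (A[1][0] + B[0][1] = -2 + -3 = -5, A[1][1] + B[1][1] = -4 + 9 = 5) = -5 (attained at k = 0)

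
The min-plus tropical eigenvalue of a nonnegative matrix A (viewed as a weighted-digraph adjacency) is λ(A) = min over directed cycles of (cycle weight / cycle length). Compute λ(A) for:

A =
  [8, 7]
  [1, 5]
λ(A) = 4

Enumerate directed cycles and compute their means (weight / length). Sample:
  cycle 0 → 0: weight = 8, length = 1, mean = 8/1 ≈ 8.000
  cycle 1 → 1: weight = 5, length = 1, mean = 5/1 ≈ 5.000
  cycle 0 → 1 → 0: weight = 8, length = 2, mean = 8/2 ≈ 4.000
  cycle 1 → 0 → 1: weight = 8, length = 2, mean = 8/2 ≈ 4.000
Minimum mean = 4.000, attained e.g. along the cycle 0 → 1 → 0 with weight 8 and length 2. So λ(A) = 8/2 = 4.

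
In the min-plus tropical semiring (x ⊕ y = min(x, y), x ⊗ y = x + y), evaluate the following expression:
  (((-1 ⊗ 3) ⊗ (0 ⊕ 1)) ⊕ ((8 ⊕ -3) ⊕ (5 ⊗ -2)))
(((-1 ⊗ 3) ⊗ (0 ⊕ 1)) ⊕ ((8 ⊕ -3) ⊕ (5 ⊗ -2))) = -3

Expand innermost to outermost. Recall ⊕ takes the minimum of its arguments and ⊗ takes their sum. Working out the expression (((-1 ⊗ 3) ⊗ (0 ⊕ 1)) ⊕ ((8 ⊕ -3) ⊕ (5 ⊗ -2))) gives -3.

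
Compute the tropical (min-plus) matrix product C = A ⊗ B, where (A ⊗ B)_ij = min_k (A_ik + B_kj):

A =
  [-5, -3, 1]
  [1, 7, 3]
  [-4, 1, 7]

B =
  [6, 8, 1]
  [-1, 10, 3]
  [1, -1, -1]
A ⊗ B =
  [-4, 0, -4]
  [4, 2, 2]
  [0, 4, -3]

Apply the min-plus product entry-by-entry:
  C[0][0] = min over k of (A[0][0] + B[0][0] = -5 + 6 = 1, A[0][1] + B[1][0] = -3 + -1 = -4, A[0][2] + B[2][0] = 1 + 1 = 2) = -4 (attained at k = 1)
  C[0][1] = min over k of (A[0][0] + B[0][1] = -5 + 8 = 3, A[0][1] + B[1][1] = -3 + 10 = 7, A[0][2] + B[2][1] = 1 + -1 = 0) = 0 (attained at k = 2)
  C[0][2] = min over k of (A[0][0] + B[0][2] = -5 + 1 = -4, A[0][1] + B[1][2] = -3 + 3 = 0, A[0][2] + B[2][2] = 1 + -1 = 0) = -4 (attained at k = 0)
  C[1][0] = min over k of (A[1][0] + B[0][0] = 1 + 6 = 7, A[1][1] + B[1][0] = 7 + -1 = 6, A[1][2] + B[2][0] = 3 + 1 = 4) = 4 (attained at k = 2)
  C[1][1] = min over k of (A[1][0] + B[0][1] = 1 + 8 = 9, A[1][1] + B[1][1] = 7 + 10 = 17, A[1][2] + B[2][1] = 3 + -1 = 2) = 2 (attained at k = 2)
  C[1][2] = min over k of (A[1][0] + B[0][2] = 1 + 1 = 2, A[1][1] + B[1][2] = 7 + 3 = 10, A[1][2] + B[2][2] = 3 + -1 = 2) = 2 (attained at k = 0)
  C[2][0] = min over k of (A[2][0] + B[0][0] = -4 + 6 = 2, A[2][1] + B[1][0] = 1 + -1 = 0, A[2][2] + B[2][0] = 7 + 1 = 8) = 0 (attained at k = 1)
  C[2][1] = min over k of (A[2][0] + B[0][1] = -4 + 8 = 4, A[2][1] + B[1][1] = 1 + 10 = 11, A[2][2] + B[2][1] = 7 + -1 = 6) = 4 (attained at k = 0)
  C[2][2] = min over k of (A[2][0] + B[0][2] = -4 + 1 = -3, A[2][1] + B[1][2] = 1 + 3 = 4, A[2][2] + B[2][2] = 7 + -1 = 6) = -3 (attained at k = 0)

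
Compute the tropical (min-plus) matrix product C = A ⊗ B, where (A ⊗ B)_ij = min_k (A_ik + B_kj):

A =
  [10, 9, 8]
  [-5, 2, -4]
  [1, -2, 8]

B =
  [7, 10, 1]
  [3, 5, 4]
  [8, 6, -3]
A ⊗ B =
  [12, 14, 5]
  [2, 2, -7]
  [1, 3, 2]

Apply the min-plus product entry-by-entry:
  C[0][0] = min over k of (A[0][0] + B[0][0] = 10 + 7 = 17, A[0][1] + B[1][0] = 9 + 3 = 12, A[0][2] + B[2][0] = 8 + 8 = 16) = 12 (attained at k = 1)
  C[0][1] = min over k of (A[0][0] + B[0][1] = 10 + 10 = 20, A[0][1] + B[1][1] = 9 + 5 = 14, A[0][2] + B[2][1] = 8 + 6 = 14) = 14 (attained at k = 1)
  C[0][2] = min over k of (A[0][0] + B[0][2] = 10 + 1 = 11, A[0][1] + B[1][2] = 9 + 4 = 13, A[0][2] + B[2][2] = 8 + -3 = 5) = 5 (attained at k = 2)
  C[1][0] = min over k of (A[1][0] + B[0][0] = -5 + 7 = 2, A[1][1] + B[1][0] = 2 + 3 = 5, A[1][2] + B[2][0] = -4 + 8 = 4) = 2 (attained at k = 0)
  C[1][1] = min over k of (A[1][0] + B[0][1] = -5 + 10 = 5, A[1][1] + B[1][1] = 2 + 5 = 7, A[1][2] + B[2][1] = -4 + 6 = 2) = 2 (attained at k = 2)
  C[1][2] = min over k of (A[1][0] + B[0][2] = -5 + 1 = -4, A[1][1] + B[1][2] = 2 + 4 = 6, A[1][2] + B[2][2] = -4 + -3 = -7) = -7 (attained at k = 2)
  C[2][0] = min over k of (A[2][0] + B[0][0] = 1 + 7 = 8, A[2][1] + B[1][0] = -2 + 3 = 1, A[2][2] + B[2][0] = 8 + 8 = 16) = 1 (attained at k = 1)
  C[2][1] = min over k of (A[2][0] + B[0][1] = 1 + 10 = 11, A[2][1] + B[1][1] = -2 + 5 = 3, A[2][2] + B[2][1] = 8 + 6 = 14) = 3 (attained at k = 1)
  C[2][2] = min over k of (A[2][0] + B[0][2] = 1 + 1 = 2, A[2][1] + B[1][2] = -2 + 4 = 2, A[2][2] + B[2][2] = 8 + -3 = 5) = 2 (attained at k = 0)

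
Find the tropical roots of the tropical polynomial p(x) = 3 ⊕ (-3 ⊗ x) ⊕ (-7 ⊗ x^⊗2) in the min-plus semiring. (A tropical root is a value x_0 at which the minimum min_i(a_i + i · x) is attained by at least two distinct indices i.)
Roots: {4, 6}

Each tropical root is a break point of the lower envelope of the lines y = a_i + i · x (there are 3 lines, with slopes 0, 1, ..., 2). Only the lines that attain the minimum somewhere contribute to roots; other lines are dominated. Here the surviving (envelope) indices are i = 2, i = 1, i = 0.
Intersections between consecutive envelope lines give the roots: for adjacent envelope indices i < j the intersection is x = (a_i − a_j) / (j − i). Reading off the sorted break points: {4, 6}.
Verification: at each break x_0, at least two indices attain the minimum of min_i(a_i + i · x_0).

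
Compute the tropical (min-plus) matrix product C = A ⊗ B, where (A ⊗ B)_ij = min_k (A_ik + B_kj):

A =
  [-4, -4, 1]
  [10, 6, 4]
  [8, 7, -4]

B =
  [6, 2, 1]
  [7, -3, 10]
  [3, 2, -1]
A ⊗ B =
  [2, -7, -3]
  [7, 3, 3]
  [-1, -2, -5]

Apply the min-plus product entry-by-entry:
  C[0][0] = min over k of (A[0][0] + B[0][0] = -4 + 6 = 2, A[0][1] + B[1][0] = -4 + 7 = 3, A[0][2] + B[2][0] = 1 + 3 = 4) = 2 (attained at k = 0)
  C[0][1] = min over k of (A[0][0] + B[0][1] = -4 + 2 = -2, A[0][1] + B[1][1] = -4 + -3 = -7, A[0][2] + B[2][1] = 1 + 2 = 3) = -7 (attained at k = 1)
  C[0][2] = min over k of (A[0][0] + B[0][2] = -4 + 1 = -3, A[0][1] + B[1][2] = -4 + 10 = 6, A[0][2] + B[2][2] = 1 + -1 = 0) = -3 (attained at k = 0)
  C[1][0] = min over k of (A[1][0] + B[0][0] = 10 + 6 = 16, A[1][1] + B[1][0] = 6 + 7 = 13, A[1][2] + B[2][0] = 4 + 3 = 7) = 7 (attained at k = 2)
  C[1][1] = min over k of (A[1][0] + B[0][1] = 10 + 2 = 12, A[1][1] + B[1][1] = 6 + -3 = 3, A[1][2] + B[2][1] = 4 + 2 = 6) = 3 (attained at k = 1)
  C[1][2] = min over k of (A[1][0] + B[0][2] = 10 + 1 = 11, A[1][1] + B[1][2] = 6 + 10 = 16, A[1][2] + B[2][2] = 4 + -1 = 3) = 3 (attained at k = 2)
  C[2][0] = min over k of (A[2][0] + B[0][0] = 8 + 6 = 14, A[2][1] + B[1][0] = 7 + 7 = 14, A[2][2] + B[2][0] = -4 + 3 = -1) = -1 (attained at k = 2)
  C[2][1] = min over k of (A[2][0] + B[0][1] = 8 + 2 = 10, A[2][1] + B[1][1] = 7 + -3 = 4, A[2][2] + B[2][1] = -4 + 2 = -2) = -2 (attained at k = 2)
  C[2][2] = min over k of (A[2][0] + B[0][2] = 8 + 1 = 9, A[2][1] + B[1][2] = 7 + 10 = 17, A[2][2] + B[2][2] = -4 + -1 = -5) = -5 (attained at k = 2)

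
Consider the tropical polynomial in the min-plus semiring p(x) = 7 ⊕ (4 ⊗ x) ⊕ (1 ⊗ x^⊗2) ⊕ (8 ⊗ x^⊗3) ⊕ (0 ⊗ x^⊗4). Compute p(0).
p(0) = 0

A tropical monomial a ⊗ x^⊗i evaluates to a + i · x. Evaluating each term at x = 0:
  Term 0 contributes 7 + 0 · 0 = 7
  Term 1 contributes 4 + 1 · 0 = 4
  Term 2 contributes 1 + 2 · 0 = 1
  Term 3 contributes 8 + 3 · 0 = 8
  Term 4 contributes 0 + 4 · 0 = 0
p(0) = ⊕ of these = min[7, 4, 1, 8, 0] = 0.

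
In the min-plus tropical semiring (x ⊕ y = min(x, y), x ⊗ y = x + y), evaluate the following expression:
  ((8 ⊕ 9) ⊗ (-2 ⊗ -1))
((8 ⊕ 9) ⊗ (-2 ⊗ -1)) = 5

Expand innermost to outermost. Recall ⊕ takes the minimum of its arguments and ⊗ takes their sum. Working out the expression ((8 ⊕ 9) ⊗ (-2 ⊗ -1)) gives 5.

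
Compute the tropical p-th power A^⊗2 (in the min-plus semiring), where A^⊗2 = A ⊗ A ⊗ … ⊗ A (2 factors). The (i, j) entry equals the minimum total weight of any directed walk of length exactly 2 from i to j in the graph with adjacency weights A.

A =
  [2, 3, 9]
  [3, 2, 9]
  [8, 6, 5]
A^⊗2 =
  [4, 5, 11]
  [5, 4, 11]
  [9, 8, 10]

Each entry (A^⊗2)_ij equals the minimum over all length-2 walks i = v_0 → v_1 → … → v_2 = j of Σ_t A[v_t][v_{t+1}]. For example, for (i, j) = (0, 2) we minimise over 3 possible intermediate vertex sequences; the minimum is 11, attained along the walk 0 → 0 → 2.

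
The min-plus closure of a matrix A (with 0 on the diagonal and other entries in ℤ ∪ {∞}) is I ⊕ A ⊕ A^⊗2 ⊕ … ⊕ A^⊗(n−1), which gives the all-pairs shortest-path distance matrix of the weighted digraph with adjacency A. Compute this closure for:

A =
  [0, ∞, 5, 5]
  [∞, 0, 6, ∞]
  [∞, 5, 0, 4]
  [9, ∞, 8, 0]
Closure =
  [0, 10, 5, 5]
  [19, 0, 6, 10]
  [13, 5, 0, 4]
  [9, 13, 8, 0]

This is the Floyd-Warshall all-pairs shortest-path computation. For each intermediate vertex k = 0, 1, …, 3, update dist[i][j] ← min(dist[i][j], dist[i][k] + dist[k][j]). The final matrix gives, for each (i, j), the minimum total weight of any directed path from i to j (possibly empty when i = j).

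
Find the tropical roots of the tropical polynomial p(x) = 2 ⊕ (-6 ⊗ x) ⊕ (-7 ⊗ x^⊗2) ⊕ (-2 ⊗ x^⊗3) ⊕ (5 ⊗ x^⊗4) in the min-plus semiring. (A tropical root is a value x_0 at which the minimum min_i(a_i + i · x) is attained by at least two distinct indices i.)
Roots: {-7, -5, 1, 8}

Each tropical root is a break point of the lower envelope of the lines y = a_i + i · x (there are 5 lines, with slopes 0, 1, ..., 4). Only the lines that attain the minimum somewhere contribute to roots; other lines are dominated. Here the surviving (envelope) indices are i = 4, i = 3, i = 2, i = 1, i = 0.
Intersections between consecutive envelope lines give the roots: for adjacent envelope indices i < j the intersection is x = (a_i − a_j) / (j − i). Reading off the sorted break points: {-7, -5, 1, 8}.
Verification: at each break x_0, at least two indices attain the minimum of min_i(a_i + i · x_0).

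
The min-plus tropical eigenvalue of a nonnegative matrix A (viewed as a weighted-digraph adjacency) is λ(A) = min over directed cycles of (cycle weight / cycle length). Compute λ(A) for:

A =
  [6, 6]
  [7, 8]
λ(A) = 6

Enumerate directed cycles and compute their means (weight / length). Sample:
  cycle 0 → 0: weight = 6, length = 1, mean = 6/1 ≈ 6.000
  cycle 1 → 1: weight = 8, length = 1, mean = 8/1 ≈ 8.000
  cycle 0 → 1 → 0: weight = 13, length = 2, mean = 13/2 ≈ 6.500
  cycle 1 → 0 → 1: weight = 13, length = 2, mean = 13/2 ≈ 6.500
Minimum mean = 6.000, attained e.g. along the cycle 0 → 0 with weight 6 and length 1. So λ(A) = 6/1 = 6.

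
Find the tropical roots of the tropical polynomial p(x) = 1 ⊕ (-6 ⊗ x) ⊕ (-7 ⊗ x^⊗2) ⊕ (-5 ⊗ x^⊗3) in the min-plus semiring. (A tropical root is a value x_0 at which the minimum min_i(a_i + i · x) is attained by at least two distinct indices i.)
Roots: {-2, 1, 7}

Each tropical root is a break point of the lower envelope of the lines y = a_i + i · x (there are 4 lines, with slopes 0, 1, ..., 3). Only the lines that attain the minimum somewhere contribute to roots; other lines are dominated. Here the surviving (envelope) indices are i = 3, i = 2, i = 1, i = 0.
Intersections between consecutive envelope lines give the roots: for adjacent envelope indices i < j the intersection is x = (a_i − a_j) / (j − i). Reading off the sorted break points: {-2, 1, 7}.
Verification: at each break x_0, at least two indices attain the minimum of min_i(a_i + i · x_0).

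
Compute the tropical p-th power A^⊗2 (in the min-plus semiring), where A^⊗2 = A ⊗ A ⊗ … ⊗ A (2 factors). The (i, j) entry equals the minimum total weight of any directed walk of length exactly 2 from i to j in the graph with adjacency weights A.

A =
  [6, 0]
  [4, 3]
A^⊗2 =
  [4, 3]
  [7, 4]

Each entry (A^⊗2)_ij equals the minimum over all length-2 walks i = v_0 → v_1 → … → v_2 = j of Σ_t A[v_t][v_{t+1}]. For example, for (i, j) = (0, 1) we minimise over 2 possible intermediate vertex sequences; the minimum is 3, attained along the walk 0 → 1 → 1.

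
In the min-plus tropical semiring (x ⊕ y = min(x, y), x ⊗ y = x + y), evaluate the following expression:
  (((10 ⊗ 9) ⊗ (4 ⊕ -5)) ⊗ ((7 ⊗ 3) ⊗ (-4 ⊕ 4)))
(((10 ⊗ 9) ⊗ (4 ⊕ -5)) ⊗ ((7 ⊗ 3) ⊗ (-4 ⊕ 4))) = 20

Expand innermost to outermost. Recall ⊕ takes the minimum of its arguments and ⊗ takes their sum. Working out the expression (((10 ⊗ 9) ⊗ (4 ⊕ -5)) ⊗ ((7 ⊗ 3) ⊗ (-4 ⊕ 4))) gives 20.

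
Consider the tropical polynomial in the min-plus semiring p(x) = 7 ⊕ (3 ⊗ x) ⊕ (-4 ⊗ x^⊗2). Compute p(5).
p(5) = 6

A tropical monomial a ⊗ x^⊗i evaluates to a + i · x. Evaluating each term at x = 5:
  Term 0 contributes 7 + 0 · 5 = 7
  Term 1 contributes 3 + 1 · 5 = 8
  Term 2 contributes -4 + 2 · 5 = 6
p(5) = ⊕ of these = min[7, 8, 6] = 6.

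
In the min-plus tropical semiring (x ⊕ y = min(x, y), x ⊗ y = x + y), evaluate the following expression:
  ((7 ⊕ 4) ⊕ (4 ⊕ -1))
((7 ⊕ 4) ⊕ (4 ⊕ -1)) = -1

Expand innermost to outermost. Recall ⊕ takes the minimum of its arguments and ⊗ takes their sum. Working out the expression ((7 ⊕ 4) ⊕ (4 ⊕ -1)) gives -1.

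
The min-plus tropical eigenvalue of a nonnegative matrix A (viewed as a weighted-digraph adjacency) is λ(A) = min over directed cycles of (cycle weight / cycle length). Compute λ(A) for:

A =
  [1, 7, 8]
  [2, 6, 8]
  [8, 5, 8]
λ(A) = 1

Enumerate directed cycles and compute their means (weight / length). Sample:
  cycle 0 → 0: weight = 1, length = 1, mean = 1/1 ≈ 1.000
  cycle 1 → 1: weight = 6, length = 1, mean = 6/1 ≈ 6.000
  cycle 2 → 2: weight = 8, length = 1, mean = 8/1 ≈ 8.000
  cycle 0 → 1 → 0: weight = 9, length = 2, mean = 9/2 ≈ 4.500
  cycle 0 → 2 → 0: weight = 16, length = 2, mean = 16/2 ≈ 8.000
  cycle 1 → 0 → 1: weight = 9, length = 2, mean = 9/2 ≈ 4.500
Minimum mean = 1.000, attained e.g. along the cycle 0 → 0 with weight 1 and length 1. So λ(A) = 1/1 = 1.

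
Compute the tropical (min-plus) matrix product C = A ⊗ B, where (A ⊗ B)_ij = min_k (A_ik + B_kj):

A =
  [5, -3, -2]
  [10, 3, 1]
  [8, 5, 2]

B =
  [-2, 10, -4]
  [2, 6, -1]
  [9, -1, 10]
A ⊗ B =
  [-1, -3, -4]
  [5, 0, 2]
  [6, 1, 4]

Apply the min-plus product entry-by-entry:
  C[0][0] = min over k of (A[0][0] + B[0][0] = 5 + -2 = 3, A[0][1] + B[1][0] = -3 + 2 = -1, A[0][2] + B[2][0] = -2 + 9 = 7) = -1 (attained at k = 1)
  C[0][1] = min over k of (A[0][0] + B[0][1] = 5 + 10 = 15, A[0][1] + B[1][1] = -3 + 6 = 3, A[0][2] + B[2][1] = -2 + -1 = -3) = -3 (attained at k = 2)
  C[0][2] = min over k of (A[0][0] + B[0][2] = 5 + -4 = 1, A[0][1] + B[1][2] = -3 + -1 = -4, A[0][2] + B[2][2] = -2 + 10 = 8) = -4 (attained at k = 1)
  C[1][0] = min over k of (A[1][0] + B[0][0] = 10 + -2 = 8, A[1][1] + B[1][0] = 3 + 2 = 5, A[1][2] + B[2][0] = 1 + 9 = 10) = 5 (attained at k = 1)
  C[1][1] = min over k of (A[1][0] + B[0][1] = 10 + 10 = 20, A[1][1] + B[1][1] = 3 + 6 = 9, A[1][2] + B[2][1] = 1 + -1 = 0) = 0 (attained at k = 2)
  C[1][2] = min over k of (A[1][0] + B[0][2] = 10 + -4 = 6, A[1][1] + B[1][2] = 3 + -1 = 2, A[1][2] + B[2][2] = 1 + 10 = 11) = 2 (attained at k = 1)
  C[2][0] = min over k of (A[2][0] + B[0][0] = 8 + -2 = 6, A[2][1] + B[1][0] = 5 + 2 = 7, A[2][2] + B[2][0] = 2 + 9 = 11) = 6 (attained at k = 0)
  C[2][1] = min over k of (A[2][0] + B[0][1] = 8 + 10 = 18, A[2][1] + B[1][1] = 5 + 6 = 11, A[2][2] + B[2][1] = 2 + -1 = 1) = 1 (attained at k = 2)
  C[2][2] = min over k of (A[2][0] + B[0][2] = 8 + -4 = 4, A[2][1] + B[1][2] = 5 + -1 = 4, A[2][2] + B[2][2] = 2 + 10 = 12) = 4 (attained at k = 0)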